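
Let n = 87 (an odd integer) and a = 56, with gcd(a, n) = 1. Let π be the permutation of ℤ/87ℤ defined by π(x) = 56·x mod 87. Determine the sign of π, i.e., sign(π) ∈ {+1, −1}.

Start at x=26: 26 → 64 → 17 → 82 → 68 → 67 → 11 → … (one orbit).
5 cycles of lengths [28, 28, 28, 2, 1].
87 − 5 = 82 transpositions; sign(π) = (−1)^82 = +1.
Via Zolotarev, sign(π_{56}) = (56|87) = +1.

+1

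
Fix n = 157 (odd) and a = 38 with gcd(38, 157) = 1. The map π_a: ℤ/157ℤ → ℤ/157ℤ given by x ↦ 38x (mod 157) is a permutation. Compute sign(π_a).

Trace 55: π^k(55) = [55, 49, 135, 106, 103, 146, 53] for k=0..6.
Decompose π into cycles: lengths [156, 1] (2 cycles, including the fixed point 0).
157 − 2 = 155 transpositions; sign(π) = (−1)^155 = -1.
Check: (38/157) = -1 by Zolotarev.

-1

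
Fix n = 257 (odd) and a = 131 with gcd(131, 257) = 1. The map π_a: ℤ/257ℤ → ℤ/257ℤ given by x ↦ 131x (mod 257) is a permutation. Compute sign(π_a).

-1

Orbit of 179 under x↦131x: [179, 62, 155, 2, 5, 141, 224]… (length divides ord_257(131)).
Cycle lengths of π_131 on ℤ/257ℤ: [256, 1]; 2 cycles in total.
2 cycles on 257: each ℓ→(−1)^(ℓ−1), product (−1)^255 = -1.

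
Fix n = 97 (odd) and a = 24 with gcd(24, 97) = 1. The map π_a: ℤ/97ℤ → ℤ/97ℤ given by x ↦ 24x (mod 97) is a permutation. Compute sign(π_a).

Trace 93: π^k(93) = [93, 1, 24, 91, 50, 36, 88] for k=0..6.
Cycle type of π: 24×4 + 1; total 5 cycles.
97 − 5 = 92 transpositions; sign(π) = (−1)^92 = +1.

+1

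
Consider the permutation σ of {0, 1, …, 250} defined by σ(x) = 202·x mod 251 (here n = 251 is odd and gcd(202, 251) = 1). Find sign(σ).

-1

Trace 127: π^k(127) = [127, 52, 213, 105, 126, 101, 71] for k=0..6.
Cycle type of π: 250 + 1; total 2 cycles.
n − c = 251 − 2 = 249; sign = (−1)^249 = -1.
Zolotarev: (202|251) = -1, matching the cycle-count sign.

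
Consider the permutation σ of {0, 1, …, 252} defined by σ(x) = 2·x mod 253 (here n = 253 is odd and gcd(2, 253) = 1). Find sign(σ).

Orbit of 75 under x↦2x: [75, 150, 47, 94, 188, 123, 246]… (length divides ord_253(2)).
Cycle type of π: 110×2 + 11×2 + 10 + 1; total 6 cycles.
Σ(ℓ_i−1) = 253−6 = 247; sign = (−1)^247 = -1.

-1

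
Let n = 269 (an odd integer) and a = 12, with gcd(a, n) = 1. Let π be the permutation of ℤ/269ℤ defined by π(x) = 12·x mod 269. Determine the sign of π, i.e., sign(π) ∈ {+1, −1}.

-1

Start at x=66: 66 → 254 → 89 → 261 → 173 → 193 → 164 → … (one orbit).
The orbit structure of x ↦ 12x mod 269: 2 orbits of sizes [268, 1].
With 2 cycles on 269 points, sign = (−1)^{269−2} = -1.
Zolotarev: (12|269) = -1, matching the cycle-count sign.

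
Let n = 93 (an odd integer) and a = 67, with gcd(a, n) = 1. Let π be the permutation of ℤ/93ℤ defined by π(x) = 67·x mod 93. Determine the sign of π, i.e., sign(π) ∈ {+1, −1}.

+1

Start at x=1: 1 → 67 → 25 → 1 (one orbit).
Cycle lengths of π_67 on ℤ/93ℤ: [3, 3, 3, 3, 3, 3, 3, 3, 3, 3, 3, 3, 3, 3, 3, 3, 3, 3, 3, 3, 3, 3, 3, 3, 3, 3, 3, 3, 3, 3, 1, 1, 1]; 33 cycles in total.
sign(π) = (−1)^{n − #cycles} = (−1)^{93−33} = (−1)^60 = +1.
Via Zolotarev, sign(π_{67}) = (67|93) = +1.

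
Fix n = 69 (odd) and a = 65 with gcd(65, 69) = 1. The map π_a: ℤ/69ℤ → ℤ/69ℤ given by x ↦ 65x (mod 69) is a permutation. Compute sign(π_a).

Start at x=5: 5 → 49 → 11 → 25 → 38 → 55 → 56 → … (one orbit).
Cycle lengths of π_65 on ℤ/69ℤ: [22, 22, 22, 2, 1]; 5 cycles in total.
Σ(ℓ_i−1) = 69−5 = 64; sign = (−1)^64 = +1.

+1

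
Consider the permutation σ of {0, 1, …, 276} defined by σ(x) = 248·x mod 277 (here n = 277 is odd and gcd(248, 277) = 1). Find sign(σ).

+1

Start at x=79: 79 → 202 → 236 → 81 → 144 → 256 → 55 → … (one orbit).
π_248 has 5 disjoint cycles with lengths [69, 69, 69, 69, 1] on {0,…,276}.
With 5 cycles on 277 points, sign = (−1)^{277−5} = +1.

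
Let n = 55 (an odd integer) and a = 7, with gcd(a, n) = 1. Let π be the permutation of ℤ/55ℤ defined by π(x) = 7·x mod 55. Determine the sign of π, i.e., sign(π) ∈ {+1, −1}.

+1

Start at x=28: 28 → 31 → 52 → 34 → 18 → 16 → 2 → … (one orbit).
The orbit structure of x ↦ 7x mod 55: 5 orbits of sizes [20, 20, 10, 4, 1].
n − c = 55 − 5 = 50; sign = (−1)^50 = +1.
(7|55)_J = +1 (Zolotarev's lemma cross-check).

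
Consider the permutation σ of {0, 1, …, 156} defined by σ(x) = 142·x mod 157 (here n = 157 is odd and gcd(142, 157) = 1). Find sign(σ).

Trace 140: π^k(140) = [140, 98, 100, 70, 49, 50, 35] for k=0..6.
Decompose π into cycles: lengths [156, 1] (2 cycles, including the fixed point 0).
2 cycles on 157: each ℓ→(−1)^(ℓ−1), product (−1)^155 = -1.
Zolotarev: (142|157) = -1, matching the cycle-count sign.

-1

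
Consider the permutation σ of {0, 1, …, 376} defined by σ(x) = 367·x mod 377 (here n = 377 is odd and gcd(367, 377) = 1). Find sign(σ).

Start at x=165: 165 → 235 → 289 → 126 → 248 → 159 → 295 → … (one orbit).
Cycle lengths of π_367 on ℤ/377ℤ: [84, 84, 84, 84, 28, 3, 3, 3, 3, 1]; 10 cycles in total.
Σ(ℓ_i−1) = 377−10 = 367; sign = (−1)^367 = -1.
Via Zolotarev, sign(π_{367}) = (367|377) = -1.

-1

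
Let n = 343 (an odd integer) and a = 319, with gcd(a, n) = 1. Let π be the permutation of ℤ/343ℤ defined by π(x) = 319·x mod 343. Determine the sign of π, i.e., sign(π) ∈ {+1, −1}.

Start at x=319: 319 → 233 → 239 → 95 → 121 → 183 → 67 → … (one orbit).
Cycle lengths of π_319 on ℤ/343ℤ: [147, 147, 21, 21, 3, 3, 1]; 7 cycles in total.
n − c = 343 − 7 = 336; sign = (−1)^336 = +1.

+1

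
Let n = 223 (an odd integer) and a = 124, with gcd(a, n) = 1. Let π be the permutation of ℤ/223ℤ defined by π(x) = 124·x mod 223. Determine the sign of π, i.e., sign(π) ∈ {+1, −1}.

Orbit of 188 under x↦124x: [188, 120, 162, 18, 2, 25, 201]… (length divides ord_223(124)).
π_124 has 3 disjoint cycles with lengths [111, 111, 1] on {0,…,222}.
n − c = 223 − 3 = 220; sign = (−1)^220 = +1.

+1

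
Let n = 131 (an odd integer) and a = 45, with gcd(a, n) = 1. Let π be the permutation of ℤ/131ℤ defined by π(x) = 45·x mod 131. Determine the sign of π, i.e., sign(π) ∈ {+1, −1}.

+1

Trace 112: π^k(112) = [112, 62, 39, 52, 113, 107, 99] for k=0..6.
11 cycles of lengths [13, 13, 13, 13, 13, 13, 13, 13, 13, 13, 1].
11 cycles on 131: each ℓ→(−1)^(ℓ−1), product (−1)^120 = +1.
Via Zolotarev, sign(π_{45}) = (45|131) = +1.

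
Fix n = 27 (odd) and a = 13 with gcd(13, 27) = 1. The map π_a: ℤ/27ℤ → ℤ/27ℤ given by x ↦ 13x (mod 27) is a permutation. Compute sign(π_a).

+1

Trace 4: π^k(4) = [4, 25, 1, 13, 7, 10, 22] for k=0..6.
Cycle type of π: 9×2 + 3×2 + 1×3; total 7 cycles.
sign(π) = (−1)^{n − #cycles} = (−1)^{27−7} = (−1)^20 = +1.
Via Zolotarev, sign(π_{13}) = (13|27) = +1.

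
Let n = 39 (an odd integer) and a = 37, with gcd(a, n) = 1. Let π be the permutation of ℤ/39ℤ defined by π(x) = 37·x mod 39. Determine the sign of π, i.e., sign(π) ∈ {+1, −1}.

-1

Orbit of 4 under x↦37x: [4, 31, 16, 7, 25, 28, 22]… (length divides ord_39(37)).
Cycle type of π: 12×3 + 1×3; total 6 cycles.
n − c = 39 − 6 = 33; sign = (−1)^33 = -1.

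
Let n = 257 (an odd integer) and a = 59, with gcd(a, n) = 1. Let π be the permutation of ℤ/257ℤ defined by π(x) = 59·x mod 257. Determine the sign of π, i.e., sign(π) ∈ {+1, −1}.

+1

Orbit of 189 under x↦59x: [189, 100, 246, 122, 2, 118, 23]… (length divides ord_257(59)).
3 cycles of lengths [128, 128, 1].
257 − 3 = 254 transpositions; sign(π) = (−1)^254 = +1.
Zolotarev: (59|257) = +1, matching the cycle-count sign.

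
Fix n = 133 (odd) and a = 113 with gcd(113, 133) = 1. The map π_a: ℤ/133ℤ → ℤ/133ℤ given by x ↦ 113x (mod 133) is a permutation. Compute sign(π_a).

-1

Start at x=1: 1 → 113 → 1 (one orbit).
π_113 has 70 disjoint cycles with lengths [2, 2, 2, 2, 2, 2, 2, 2, 2, 2, 2, 2, 2, 2, 2, 2, 2, 2, 2, 2, 2, 2, 2, 2, 2, 2, 2, 2, 2, 2, 2, 2, 2, 2, 2, 2, 2, 2, 2, 2, 2, 2, 2, 2, 2, 2, 2, 2, 2, 2, 2, 2, 2, 2, 2, 2, 2, 2, 2, 2, 2, 2, 2, 1, 1, 1, 1, 1, 1, 1] on {0,…,132}.
133 − 70 = 63 transpositions; sign(π) = (−1)^63 = -1.
Via Zolotarev, sign(π_{113}) = (113|133) = -1.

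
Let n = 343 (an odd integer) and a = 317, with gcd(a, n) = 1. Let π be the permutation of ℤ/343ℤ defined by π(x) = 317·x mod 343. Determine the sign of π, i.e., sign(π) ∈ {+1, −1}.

Trace 18: π^k(18) = [18, 218, 163, 221, 85, 191, 179] for k=0..6.
π_317 has 7 disjoint cycles with lengths [147, 147, 21, 21, 3, 3, 1] on {0,…,342}.
sign(π) = (−1)^{n − #cycles} = (−1)^{343−7} = (−1)^336 = +1.

+1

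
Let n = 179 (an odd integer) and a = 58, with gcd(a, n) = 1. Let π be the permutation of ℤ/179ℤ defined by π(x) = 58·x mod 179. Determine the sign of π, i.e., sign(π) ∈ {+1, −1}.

Orbit of 50 under x↦58x: [50, 36, 119, 100, 72, 59, 21]… (length divides ord_179(58)).
Cycle lengths of π_58 on ℤ/179ℤ: [178, 1]; 2 cycles in total.
179 − 2 = 177 transpositions; sign(π) = (−1)^177 = -1.

-1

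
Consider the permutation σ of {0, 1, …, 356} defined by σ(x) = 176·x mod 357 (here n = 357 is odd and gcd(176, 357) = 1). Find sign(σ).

Trace 274: π^k(274) = [274, 29, 106, 92, 127, 218, 169] for k=0..6.
Decompose π into cycles: lengths [16, 16, 16, 16, 16, 16, 16, 16, 16, 16, 16, 16, 16, 16, 16, 16, 16, 16, 16, 16, 16, 2, 2, 2, 2, 2, 2, 2, 1, 1, 1, 1, 1, 1, 1] (35 cycles, including the fixed point 0).
357 − 35 = 322 transpositions; sign(π) = (−1)^322 = +1.
The Jacobi symbol (176|357) = +1 (Zolotarev) agrees.

+1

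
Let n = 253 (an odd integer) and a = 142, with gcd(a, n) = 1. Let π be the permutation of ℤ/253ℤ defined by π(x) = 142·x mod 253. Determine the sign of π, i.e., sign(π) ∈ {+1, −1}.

Trace 243: π^k(243) = [243, 98, 1, 142, 177, 87, 210] for k=0..6.
The orbit structure of x ↦ 142x mod 253: 18 orbits of sizes [22, 22, 22, 22, 22, 22, 22, 22, 22, 22, 11, 11, 2, 2, 2, 2, 2, 1].
sign(π) = (−1)^{n − #cycles} = (−1)^{253−18} = (−1)^235 = -1.

-1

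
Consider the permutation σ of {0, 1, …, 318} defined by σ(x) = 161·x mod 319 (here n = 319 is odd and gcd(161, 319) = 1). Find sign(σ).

-1

Start at x=1: 1 → 161 → 82 → 123 → 25 → 197 → 136 → … (one orbit).
The orbit structure of x ↦ 161x mod 319: 10 orbits of sizes [70, 70, 70, 70, 10, 7, 7, 7, 7, 1].
Σ(ℓ_i−1) = 319−10 = 309; sign = (−1)^309 = -1.
The Jacobi symbol (161|319) = -1 (Zolotarev) agrees.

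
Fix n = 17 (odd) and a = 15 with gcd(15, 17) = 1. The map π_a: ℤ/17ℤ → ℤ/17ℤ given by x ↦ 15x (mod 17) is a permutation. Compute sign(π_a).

+1

Start at x=15: 15 → 4 → 9 → 16 → 2 → 13 → 8 → … (one orbit).
Decompose π into cycles: lengths [8, 8, 1] (3 cycles, including the fixed point 0).
sign(π) = (−1)^{n − #cycles} = (−1)^{17−3} = (−1)^14 = +1.
Zolotarev: (15|17) = +1, matching the cycle-count sign.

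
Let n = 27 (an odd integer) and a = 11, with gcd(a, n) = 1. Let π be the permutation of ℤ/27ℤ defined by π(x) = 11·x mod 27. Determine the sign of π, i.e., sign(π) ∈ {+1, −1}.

-1

Orbit of 17 under x↦11x: [17, 25, 5, 1, 11, 13, 8]… (length divides ord_27(11)).
4 cycles of lengths [18, 6, 2, 1].
27 − 4 = 23 transpositions; sign(π) = (−1)^23 = -1.
Zolotarev: (11|27) = -1, matching the cycle-count sign.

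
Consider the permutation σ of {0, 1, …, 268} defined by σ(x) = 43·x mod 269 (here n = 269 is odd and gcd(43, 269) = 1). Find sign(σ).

+1

Trace 66: π^k(66) = [66, 148, 177, 79, 169, 4, 172] for k=0..6.
Cycle type of π: 134×2 + 1; total 3 cycles.
3 cycles on 269: each ℓ→(−1)^(ℓ−1), product (−1)^266 = +1.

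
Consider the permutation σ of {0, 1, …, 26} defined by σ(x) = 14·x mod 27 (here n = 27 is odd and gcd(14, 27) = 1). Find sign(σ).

-1

Start at x=13: 13 → 20 → 10 → 5 → 16 → 8 → 4 → … (one orbit).
Decompose π into cycles: lengths [18, 6, 2, 1] (4 cycles, including the fixed point 0).
27 − 4 = 23 transpositions; sign(π) = (−1)^23 = -1.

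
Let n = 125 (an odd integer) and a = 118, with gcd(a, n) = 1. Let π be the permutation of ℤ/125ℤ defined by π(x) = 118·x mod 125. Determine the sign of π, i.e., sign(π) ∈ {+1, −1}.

-1

Trace 24: π^k(24) = [24, 82, 51, 18, 124, 7, 76] for k=0..6.
Cycle type of π: 20×5 + 4×6 + 1; total 12 cycles.
Σ(ℓ_i−1) = 125−12 = 113; sign = (−1)^113 = -1.
(118|125)_J = -1 (Zolotarev's lemma cross-check).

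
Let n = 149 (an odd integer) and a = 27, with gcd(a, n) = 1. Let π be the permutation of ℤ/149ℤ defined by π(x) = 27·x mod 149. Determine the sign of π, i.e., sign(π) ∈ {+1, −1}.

-1

Start at x=50: 50 → 9 → 94 → 5 → 135 → 69 → 75 → … (one orbit).
The orbit structure of x ↦ 27x mod 149: 2 orbits of sizes [148, 1].
sign(π) = (−1)^{n − #cycles} = (−1)^{149−2} = (−1)^147 = -1.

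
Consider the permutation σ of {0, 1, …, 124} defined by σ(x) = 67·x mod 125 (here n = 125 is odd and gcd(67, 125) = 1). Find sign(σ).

-1

Trace 24: π^k(24) = [24, 108, 111, 62, 29, 68, 56] for k=0..6.
The orbit structure of x ↦ 67x mod 125: 4 orbits of sizes [100, 20, 4, 1].
125 − 4 = 121 transpositions; sign(π) = (−1)^121 = -1.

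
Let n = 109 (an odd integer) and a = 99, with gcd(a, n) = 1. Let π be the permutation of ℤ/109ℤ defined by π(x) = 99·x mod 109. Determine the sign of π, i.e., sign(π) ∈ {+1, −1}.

-1

Start at x=40: 40 → 36 → 76 → 3 → 79 → 82 → 52 → … (one orbit).
Cycle lengths of π_99 on ℤ/109ℤ: [108, 1]; 2 cycles in total.
With 2 cycles on 109 points, sign = (−1)^{109−2} = -1.
Check: (99/109) = -1 by Zolotarev.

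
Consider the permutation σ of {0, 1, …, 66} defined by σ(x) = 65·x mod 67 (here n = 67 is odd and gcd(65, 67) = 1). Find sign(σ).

Trace 65: π^k(65) = [65, 4, 59, 16, 35, 64, 6] for k=0..6.
Cycle lengths of π_65 on ℤ/67ℤ: [33, 33, 1]; 3 cycles in total.
Σ(ℓ_i−1) = 67−3 = 64; sign = (−1)^64 = +1.

+1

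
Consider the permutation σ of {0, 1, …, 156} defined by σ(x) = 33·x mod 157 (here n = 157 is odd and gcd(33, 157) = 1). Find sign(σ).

Start at x=13: 13 → 115 → 27 → 106 → 44 → 39 → 31 → … (one orbit).
Cycle type of π: 78×2 + 1; total 3 cycles.
3 cycles on 157: each ℓ→(−1)^(ℓ−1), product (−1)^154 = +1.

+1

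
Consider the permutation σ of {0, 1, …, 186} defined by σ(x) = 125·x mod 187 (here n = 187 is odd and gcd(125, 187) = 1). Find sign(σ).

-1

Start at x=111: 111 → 37 → 137 → 108 → 36 → 12 → 4 → … (one orbit).
6 cycles of lengths [80, 80, 16, 5, 5, 1].
n − c = 187 − 6 = 181; sign = (−1)^181 = -1.
The Jacobi symbol (125|187) = -1 (Zolotarev) agrees.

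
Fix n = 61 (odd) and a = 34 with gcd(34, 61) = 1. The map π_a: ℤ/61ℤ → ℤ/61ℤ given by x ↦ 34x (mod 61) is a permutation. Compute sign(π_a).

+1

Start at x=20: 20 → 9 → 1 → 34 → 58 → 20 (one orbit).
13 cycles of lengths [5, 5, 5, 5, 5, 5, 5, 5, 5, 5, 5, 5, 1].
61 − 13 = 48 transpositions; sign(π) = (−1)^48 = +1.
Check: (34/61) = +1 by Zolotarev.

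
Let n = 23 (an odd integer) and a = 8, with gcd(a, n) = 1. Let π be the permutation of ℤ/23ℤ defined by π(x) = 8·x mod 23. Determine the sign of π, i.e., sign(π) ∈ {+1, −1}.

Trace 4: π^k(4) = [4, 9, 3, 1, 8, 18, 6] for k=0..6.
π_8 has 3 disjoint cycles with lengths [11, 11, 1] on {0,…,22}.
With 3 cycles on 23 points, sign = (−1)^{23−3} = +1.
Zolotarev: (8|23) = +1, matching the cycle-count sign.

+1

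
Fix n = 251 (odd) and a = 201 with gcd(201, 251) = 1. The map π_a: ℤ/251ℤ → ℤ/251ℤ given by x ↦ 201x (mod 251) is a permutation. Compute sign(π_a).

Orbit of 219 under x↦201x: [219, 94, 69, 64, 63, 113, 123]… (length divides ord_251(201)).
Decompose π into cycles: lengths [25, 25, 25, 25, 25, 25, 25, 25, 25, 25, 1] (11 cycles, including the fixed point 0).
With 11 cycles on 251 points, sign = (−1)^{251−11} = +1.
Zolotarev: (201|251) = +1, matching the cycle-count sign.

+1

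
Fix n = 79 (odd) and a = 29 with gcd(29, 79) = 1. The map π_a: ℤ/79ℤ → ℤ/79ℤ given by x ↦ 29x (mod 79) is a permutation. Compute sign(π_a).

Start at x=45: 45 → 41 → 4 → 37 → 46 → 70 → 55 → … (one orbit).
The orbit structure of x ↦ 29x mod 79: 2 orbits of sizes [78, 1].
Σ(ℓ_i−1) = 79−2 = 77; sign = (−1)^77 = -1.
Zolotarev: (29|79) = -1, matching the cycle-count sign.

-1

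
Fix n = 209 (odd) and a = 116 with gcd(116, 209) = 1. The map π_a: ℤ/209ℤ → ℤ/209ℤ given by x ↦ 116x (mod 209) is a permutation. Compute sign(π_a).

Trace 72: π^k(72) = [72, 201, 117, 196, 164, 5, 162] for k=0..6.
The orbit structure of x ↦ 116x mod 209: 5 orbits of sizes [90, 90, 18, 10, 1].
Σ(ℓ_i−1) = 209−5 = 204; sign = (−1)^204 = +1.
(116|209)_J = +1 (Zolotarev's lemma cross-check).

+1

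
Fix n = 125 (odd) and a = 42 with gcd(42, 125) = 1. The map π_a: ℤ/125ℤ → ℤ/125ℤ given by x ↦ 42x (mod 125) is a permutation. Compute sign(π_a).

Orbit of 111 under x↦42x: [111, 37, 54, 18, 6, 2, 84]… (length divides ord_125(42)).
4 cycles of lengths [100, 20, 4, 1].
4 cycles on 125: each ℓ→(−1)^(ℓ−1), product (−1)^121 = -1.

-1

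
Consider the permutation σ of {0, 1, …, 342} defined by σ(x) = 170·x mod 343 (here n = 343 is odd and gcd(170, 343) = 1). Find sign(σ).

+1

Orbit of 149 under x↦170x: [149, 291, 78, 226, 4, 337, 9]… (length divides ord_343(170)).
Cycle type of π: 147×2 + 21×2 + 3×2 + 1; total 7 cycles.
343 − 7 = 336 transpositions; sign(π) = (−1)^336 = +1.
Check: (170/343) = +1 by Zolotarev.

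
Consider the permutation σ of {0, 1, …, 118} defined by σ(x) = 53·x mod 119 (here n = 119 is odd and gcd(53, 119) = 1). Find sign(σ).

+1

Trace 8: π^k(8) = [8, 67, 100, 64, 60, 86, 36] for k=0..6.
9 cycles of lengths [24, 24, 24, 24, 8, 8, 3, 3, 1].
With 9 cycles on 119 points, sign = (−1)^{119−9} = +1.
Via Zolotarev, sign(π_{53}) = (53|119) = +1.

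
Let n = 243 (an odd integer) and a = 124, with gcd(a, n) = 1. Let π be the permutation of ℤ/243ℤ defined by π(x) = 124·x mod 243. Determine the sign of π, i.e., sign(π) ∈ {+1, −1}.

+1

Start at x=82: 82 → 205 → 148 → 127 → 196 → 4 → 10 → … (one orbit).
Cycle type of π: 81×2 + 27×2 + 9×2 + 3×2 + 1×3; total 11 cycles.
243 − 11 = 232 transpositions; sign(π) = (−1)^232 = +1.
The Jacobi symbol (124|243) = +1 (Zolotarev) agrees.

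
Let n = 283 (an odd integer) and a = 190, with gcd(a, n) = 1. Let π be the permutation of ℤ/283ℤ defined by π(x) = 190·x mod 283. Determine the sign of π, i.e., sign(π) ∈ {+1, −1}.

Trace 140: π^k(140) = [140, 281, 186, 248, 142, 95, 221] for k=0..6.
2 cycles of lengths [282, 1].
283 − 2 = 281 transpositions; sign(π) = (−1)^281 = -1.

-1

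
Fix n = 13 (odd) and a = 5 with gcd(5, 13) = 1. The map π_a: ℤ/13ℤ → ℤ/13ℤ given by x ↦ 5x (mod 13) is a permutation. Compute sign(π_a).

Start at x=8: 8 → 1 → 5 → 12 → 8 (one orbit).
The orbit structure of x ↦ 5x mod 13: 4 orbits of sizes [4, 4, 4, 1].
4 cycles on 13: each ℓ→(−1)^(ℓ−1), product (−1)^9 = -1.

-1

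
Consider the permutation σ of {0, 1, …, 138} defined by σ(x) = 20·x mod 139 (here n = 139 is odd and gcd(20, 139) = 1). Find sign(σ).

+1

Start at x=124: 124 → 117 → 116 → 96 → 113 → 36 → 25 → … (one orbit).
Cycle lengths of π_20 on ℤ/139ℤ: [69, 69, 1]; 3 cycles in total.
3 cycles on 139: each ℓ→(−1)^(ℓ−1), product (−1)^136 = +1.
Zolotarev: (20|139) = +1, matching the cycle-count sign.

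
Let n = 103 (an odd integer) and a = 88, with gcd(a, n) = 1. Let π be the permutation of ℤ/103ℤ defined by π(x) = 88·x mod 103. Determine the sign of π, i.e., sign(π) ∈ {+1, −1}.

Orbit of 56 under x↦88x: [56, 87, 34, 5, 28, 95, 17]… (length divides ord_103(88)).
Decompose π into cycles: lengths [102, 1] (2 cycles, including the fixed point 0).
With 2 cycles on 103 points, sign = (−1)^{103−2} = -1.

-1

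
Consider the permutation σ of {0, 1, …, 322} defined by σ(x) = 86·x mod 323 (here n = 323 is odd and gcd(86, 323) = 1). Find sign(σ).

-1

Trace 307: π^k(307) = [307, 239, 205, 188, 18, 256, 52] for k=0..6.
Cycle lengths of π_86 on ℤ/323ℤ: [18, 18, 18, 18, 18, 18, 18, 18, 18, 18, 18, 18, 18, 18, 18, 18, 18, 1, 1, 1, 1, 1, 1, 1, 1, 1, 1, 1, 1, 1, 1, 1, 1, 1]; 34 cycles in total.
n − c = 323 − 34 = 289; sign = (−1)^289 = -1.
The Jacobi symbol (86|323) = -1 (Zolotarev) agrees.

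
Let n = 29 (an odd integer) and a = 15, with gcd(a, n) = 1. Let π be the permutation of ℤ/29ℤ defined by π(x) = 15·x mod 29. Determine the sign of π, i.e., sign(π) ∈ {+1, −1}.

Orbit of 6 under x↦15x: [6, 3, 16, 8, 4, 2, 1]… (length divides ord_29(15)).
Decompose π into cycles: lengths [28, 1] (2 cycles, including the fixed point 0).
With 2 cycles on 29 points, sign = (−1)^{29−2} = -1.

-1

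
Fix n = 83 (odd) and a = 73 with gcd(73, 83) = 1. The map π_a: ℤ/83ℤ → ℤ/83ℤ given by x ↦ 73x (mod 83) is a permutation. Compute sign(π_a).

Trace 58: π^k(58) = [58, 1, 73, 17, 79, 40, 15] for k=0..6.
Cycle type of π: 82 + 1; total 2 cycles.
sign(π) = (−1)^{n − #cycles} = (−1)^{83−2} = (−1)^81 = -1.

-1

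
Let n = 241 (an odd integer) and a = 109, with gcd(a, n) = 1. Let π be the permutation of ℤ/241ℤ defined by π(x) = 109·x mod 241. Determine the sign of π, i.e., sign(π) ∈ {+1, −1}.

Start at x=90: 90 → 170 → 214 → 190 → 225 → 184 → 53 → … (one orbit).
2 cycles of lengths [240, 1].
With 2 cycles on 241 points, sign = (−1)^{241−2} = -1.
Zolotarev: (109|241) = -1, matching the cycle-count sign.

-1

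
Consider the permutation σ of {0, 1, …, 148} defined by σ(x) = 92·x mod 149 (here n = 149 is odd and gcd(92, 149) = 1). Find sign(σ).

-1

Orbit of 46 under x↦92x: [46, 60, 7, 48, 95, 98, 76]… (length divides ord_149(92)).
Cycle type of π: 148 + 1; total 2 cycles.
With 2 cycles on 149 points, sign = (−1)^{149−2} = -1.
Zolotarev: (92|149) = -1, matching the cycle-count sign.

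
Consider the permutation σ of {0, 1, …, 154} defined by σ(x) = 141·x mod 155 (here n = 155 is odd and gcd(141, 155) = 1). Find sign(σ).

-1

Trace 66: π^k(66) = [66, 6, 71, 91, 121, 11, 1] for k=0..6.
π_141 has 10 disjoint cycles with lengths [30, 30, 30, 30, 30, 1, 1, 1, 1, 1] on {0,…,154}.
With 10 cycles on 155 points, sign = (−1)^{155−10} = -1.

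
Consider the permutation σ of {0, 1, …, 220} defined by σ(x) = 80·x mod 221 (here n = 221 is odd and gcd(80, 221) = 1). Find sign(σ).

+1

Start at x=5: 5 → 179 → 176 → 157 → 184 → 134 → 112 → … (one orbit).
7 cycles of lengths [48, 48, 48, 48, 16, 12, 1].
sign(π) = (−1)^{n − #cycles} = (−1)^{221−7} = (−1)^214 = +1.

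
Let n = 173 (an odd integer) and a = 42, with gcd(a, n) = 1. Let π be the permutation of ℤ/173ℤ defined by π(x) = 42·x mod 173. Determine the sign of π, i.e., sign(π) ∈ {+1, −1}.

Trace 123: π^k(123) = [123, 149, 30, 49, 155, 109, 80] for k=0..6.
2 cycles of lengths [172, 1].
sign(π) = (−1)^{n − #cycles} = (−1)^{173−2} = (−1)^171 = -1.

-1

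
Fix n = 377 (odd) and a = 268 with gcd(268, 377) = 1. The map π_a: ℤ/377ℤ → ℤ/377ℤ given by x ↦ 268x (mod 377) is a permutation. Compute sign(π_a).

Orbit of 233 under x↦268x: [233, 239, 339, 372, 168, 161, 170]… (length divides ord_377(268)).
20 cycles of lengths [28, 28, 28, 28, 28, 28, 28, 28, 28, 28, 28, 28, 7, 7, 7, 7, 4, 4, 4, 1].
Σ(ℓ_i−1) = 377−20 = 357; sign = (−1)^357 = -1.
(268|377)_J = -1 (Zolotarev's lemma cross-check).

-1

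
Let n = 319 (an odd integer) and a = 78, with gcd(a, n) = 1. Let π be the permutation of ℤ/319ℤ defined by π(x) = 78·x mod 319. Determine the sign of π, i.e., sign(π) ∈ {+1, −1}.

+1

Trace 111: π^k(111) = [111, 45, 1, 78, 23, 199, 210] for k=0..6.
55 cycles of lengths [7, 7, 7, 7, 7, 7, 7, 7, 7, 7, 7, 7, 7, 7, 7, 7, 7, 7, 7, 7, 7, 7, 7, 7, 7, 7, 7, 7, 7, 7, 7, 7, 7, 7, 7, 7, 7, 7, 7, 7, 7, 7, 7, 7, 1, 1, 1, 1, 1, 1, 1, 1, 1, 1, 1].
sign(π) = (−1)^{n − #cycles} = (−1)^{319−55} = (−1)^264 = +1.
The Jacobi symbol (78|319) = +1 (Zolotarev) agrees.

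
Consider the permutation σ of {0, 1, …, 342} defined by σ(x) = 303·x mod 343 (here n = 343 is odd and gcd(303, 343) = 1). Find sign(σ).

+1

Trace 312: π^k(312) = [312, 211, 135, 88, 253, 170, 60] for k=0..6.
Cycle type of π: 147×2 + 21×2 + 3×2 + 1; total 7 cycles.
343 − 7 = 336 transpositions; sign(π) = (−1)^336 = +1.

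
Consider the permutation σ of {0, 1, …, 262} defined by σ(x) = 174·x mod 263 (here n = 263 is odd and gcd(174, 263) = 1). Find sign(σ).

Trace 140: π^k(140) = [140, 164, 132, 87, 147, 67, 86] for k=0..6.
π_174 has 2 disjoint cycles with lengths [262, 1] on {0,…,262}.
With 2 cycles on 263 points, sign = (−1)^{263−2} = -1.
Zolotarev: (174|263) = -1, matching the cycle-count sign.

-1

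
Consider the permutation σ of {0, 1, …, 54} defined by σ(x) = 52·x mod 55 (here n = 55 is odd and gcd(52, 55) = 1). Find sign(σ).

Start at x=32: 32 → 14 → 13 → 16 → 7 → 34 → 8 → … (one orbit).
Decompose π into cycles: lengths [20, 20, 10, 4, 1] (5 cycles, including the fixed point 0).
Σ(ℓ_i−1) = 55−5 = 50; sign = (−1)^50 = +1.

+1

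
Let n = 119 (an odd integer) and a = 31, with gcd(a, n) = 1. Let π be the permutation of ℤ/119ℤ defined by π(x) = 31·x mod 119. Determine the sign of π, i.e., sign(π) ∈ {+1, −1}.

+1

Orbit of 67 under x↦31x: [67, 54, 8, 10, 72, 90, 53]… (length divides ord_119(31)).
Cycle type of π: 48×2 + 16 + 6 + 1; total 5 cycles.
119 − 5 = 114 transpositions; sign(π) = (−1)^114 = +1.
The Jacobi symbol (31|119) = +1 (Zolotarev) agrees.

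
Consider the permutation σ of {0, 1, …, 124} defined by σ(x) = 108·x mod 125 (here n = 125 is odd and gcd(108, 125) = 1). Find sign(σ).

Start at x=22: 22 → 1 → 108 → 39 → 87 → 21 → 18 → … (one orbit).
Cycle lengths of π_108 on ℤ/125ℤ: [100, 20, 4, 1]; 4 cycles in total.
With 4 cycles on 125 points, sign = (−1)^{125−4} = -1.
Via Zolotarev, sign(π_{108}) = (108|125) = -1.

-1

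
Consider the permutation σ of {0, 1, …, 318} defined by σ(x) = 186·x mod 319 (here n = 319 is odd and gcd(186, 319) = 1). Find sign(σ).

+1

Trace 307: π^k(307) = [307, 1, 186, 144] for k=0..3.
Decompose π into cycles: lengths [4, 4, 4, 4, 4, 4, 4, 4, 4, 4, 4, 4, 4, 4, 4, 4, 4, 4, 4, 4, 4, 4, 4, 4, 4, 4, 4, 4, 4, 4, 4, 4, 4, 4, 4, 4, 4, 4, 4, 4, 4, 4, 4, 4, 4, 4, 4, 4, 4, 4, 4, 4, 4, 4, 4, 4, 4, 4, 4, 4, 4, 4, 4, 4, 4, 4, 4, 4, 4, 4, 4, 4, 4, 4, 4, 4, 4, 2, 2, 2, 2, 2, 1] (83 cycles, including the fixed point 0).
n − c = 319 − 83 = 236; sign = (−1)^236 = +1.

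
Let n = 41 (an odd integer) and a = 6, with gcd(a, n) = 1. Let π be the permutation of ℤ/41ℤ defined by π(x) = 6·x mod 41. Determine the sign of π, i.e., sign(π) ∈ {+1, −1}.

Trace 11: π^k(11) = [11, 25, 27, 39, 29, 10, 19] for k=0..6.
Decompose π into cycles: lengths [40, 1] (2 cycles, including the fixed point 0).
2 cycles on 41: each ℓ→(−1)^(ℓ−1), product (−1)^39 = -1.
Zolotarev: (6|41) = -1, matching the cycle-count sign.

-1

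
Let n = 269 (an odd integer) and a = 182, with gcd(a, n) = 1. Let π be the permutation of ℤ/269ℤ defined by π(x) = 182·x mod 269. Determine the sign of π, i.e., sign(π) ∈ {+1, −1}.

Start at x=260: 260 → 245 → 205 → 188 → 53 → 231 → 78 → … (one orbit).
π_182 has 3 disjoint cycles with lengths [134, 134, 1] on {0,…,268}.
sign(π) = (−1)^{n − #cycles} = (−1)^{269−3} = (−1)^266 = +1.

+1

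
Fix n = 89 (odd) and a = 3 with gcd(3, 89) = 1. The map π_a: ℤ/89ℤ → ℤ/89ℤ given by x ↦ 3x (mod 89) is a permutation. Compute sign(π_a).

Trace 30: π^k(30) = [30, 1, 3, 9, 27, 81, 65] for k=0..6.
π_3 has 2 disjoint cycles with lengths [88, 1] on {0,…,88}.
89 − 2 = 87 transpositions; sign(π) = (−1)^87 = -1.
The Jacobi symbol (3|89) = -1 (Zolotarev) agrees.

-1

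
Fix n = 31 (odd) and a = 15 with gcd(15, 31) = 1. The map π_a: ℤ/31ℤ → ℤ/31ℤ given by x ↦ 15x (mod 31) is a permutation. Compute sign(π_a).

-1

Orbit of 30 under x↦15x: [30, 16, 23, 4, 29, 1, 15]… (length divides ord_31(15)).
Cycle type of π: 10×3 + 1; total 4 cycles.
sign(π) = (−1)^{n − #cycles} = (−1)^{31−4} = (−1)^27 = -1.
Zolotarev: (15|31) = -1, matching the cycle-count sign.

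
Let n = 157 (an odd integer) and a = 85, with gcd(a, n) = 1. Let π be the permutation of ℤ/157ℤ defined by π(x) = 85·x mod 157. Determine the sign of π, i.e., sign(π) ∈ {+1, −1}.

Orbit of 73 under x↦85x: [73, 82, 62, 89, 29, 110, 87]… (length divides ord_157(85)).
2 cycles of lengths [156, 1].
157 − 2 = 155 transpositions; sign(π) = (−1)^155 = -1.
The Jacobi symbol (85|157) = -1 (Zolotarev) agrees.

-1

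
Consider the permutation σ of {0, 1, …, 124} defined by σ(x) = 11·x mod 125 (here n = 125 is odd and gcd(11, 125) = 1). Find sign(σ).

+1

Orbit of 61 under x↦11x: [61, 46, 6, 66, 101, 111, 96]… (length divides ord_125(11)).
Decompose π into cycles: lengths [25, 25, 25, 25, 5, 5, 5, 5, 1, 1, 1, 1, 1] (13 cycles, including the fixed point 0).
13 cycles on 125: each ℓ→(−1)^(ℓ−1), product (−1)^112 = +1.
The Jacobi symbol (11|125) = +1 (Zolotarev) agrees.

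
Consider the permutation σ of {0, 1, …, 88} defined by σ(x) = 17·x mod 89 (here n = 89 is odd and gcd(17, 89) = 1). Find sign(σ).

Start at x=4: 4 → 68 → 88 → 72 → 67 → 71 → 50 → … (one orbit).
Decompose π into cycles: lengths [44, 44, 1] (3 cycles, including the fixed point 0).
n − c = 89 − 3 = 86; sign = (−1)^86 = +1.

+1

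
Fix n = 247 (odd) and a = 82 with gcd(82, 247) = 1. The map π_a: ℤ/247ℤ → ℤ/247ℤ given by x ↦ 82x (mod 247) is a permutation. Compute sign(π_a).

+1

Trace 4: π^k(4) = [4, 81, 220, 9, 244, 1, 82] for k=0..6.
Decompose π into cycles: lengths [18, 18, 18, 18, 18, 18, 18, 18, 18, 18, 18, 18, 9, 9, 6, 6, 1] (17 cycles, including the fixed point 0).
17 cycles on 247: each ℓ→(−1)^(ℓ−1), product (−1)^230 = +1.
Zolotarev: (82|247) = +1, matching the cycle-count sign.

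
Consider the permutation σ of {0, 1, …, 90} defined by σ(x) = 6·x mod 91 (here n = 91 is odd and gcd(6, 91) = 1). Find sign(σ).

+1

Orbit of 83 under x↦6x: [83, 43, 76, 1, 6, 36, 34]… (length divides ord_91(6)).
Cycle type of π: 12×7 + 2×3 + 1; total 11 cycles.
sign(π) = (−1)^{n − #cycles} = (−1)^{91−11} = (−1)^80 = +1.
Check: (6/91) = +1 by Zolotarev.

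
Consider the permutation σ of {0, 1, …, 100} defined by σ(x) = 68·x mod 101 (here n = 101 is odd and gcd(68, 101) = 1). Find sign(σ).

+1

Trace 95: π^k(95) = [95, 97, 31, 88, 25, 84, 56] for k=0..6.
Cycle type of π: 25×4 + 1; total 5 cycles.
Σ(ℓ_i−1) = 101−5 = 96; sign = (−1)^96 = +1.
Check: (68/101) = +1 by Zolotarev.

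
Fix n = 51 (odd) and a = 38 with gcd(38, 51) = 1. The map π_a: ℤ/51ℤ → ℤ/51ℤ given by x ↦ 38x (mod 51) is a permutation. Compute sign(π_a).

Orbit of 16 under x↦38x: [16, 47, 1, 38]… (length divides ord_51(38)).
Cycle type of π: 4×12 + 2 + 1; total 14 cycles.
14 cycles on 51: each ℓ→(−1)^(ℓ−1), product (−1)^37 = -1.
(38|51)_J = -1 (Zolotarev's lemma cross-check).

-1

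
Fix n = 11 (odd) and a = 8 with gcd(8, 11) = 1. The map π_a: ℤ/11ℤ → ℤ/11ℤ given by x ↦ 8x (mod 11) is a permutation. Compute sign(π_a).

Start at x=7: 7 → 1 → 8 → 9 → 6 → 4 → 10 → … (one orbit).
Cycle lengths of π_8 on ℤ/11ℤ: [10, 1]; 2 cycles in total.
n − c = 11 − 2 = 9; sign = (−1)^9 = -1.
The Jacobi symbol (8|11) = -1 (Zolotarev) agrees.

-1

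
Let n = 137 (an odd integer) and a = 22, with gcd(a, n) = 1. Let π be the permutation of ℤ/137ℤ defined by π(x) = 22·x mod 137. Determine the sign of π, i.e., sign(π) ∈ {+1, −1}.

+1

Start at x=73: 73 → 99 → 123 → 103 → 74 → 121 → 59 → … (one orbit).
5 cycles of lengths [34, 34, 34, 34, 1].
n − c = 137 − 5 = 132; sign = (−1)^132 = +1.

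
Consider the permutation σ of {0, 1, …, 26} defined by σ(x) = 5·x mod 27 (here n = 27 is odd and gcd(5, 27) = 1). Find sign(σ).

-1

Orbit of 2 under x↦5x: [2, 10, 23, 7, 8, 13, 11]… (length divides ord_27(5)).
The orbit structure of x ↦ 5x mod 27: 4 orbits of sizes [18, 6, 2, 1].
sign(π) = (−1)^{n − #cycles} = (−1)^{27−4} = (−1)^23 = -1.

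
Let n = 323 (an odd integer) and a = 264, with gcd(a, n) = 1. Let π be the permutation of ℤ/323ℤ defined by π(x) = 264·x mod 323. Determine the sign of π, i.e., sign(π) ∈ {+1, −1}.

Start at x=290: 290 → 9 → 115 → 321 → 118 → 144 → 225 → … (one orbit).
Cycle type of π: 72×4 + 9×2 + 8×2 + 1; total 9 cycles.
323 − 9 = 314 transpositions; sign(π) = (−1)^314 = +1.
The Jacobi symbol (264|323) = +1 (Zolotarev) agrees.

+1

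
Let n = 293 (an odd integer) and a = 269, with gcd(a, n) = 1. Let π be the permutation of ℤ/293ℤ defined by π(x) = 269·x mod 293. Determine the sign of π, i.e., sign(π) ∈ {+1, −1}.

+1

Trace 253: π^k(253) = [253, 81, 107, 69, 102, 189, 152] for k=0..6.
Cycle lengths of π_269 on ℤ/293ℤ: [146, 146, 1]; 3 cycles in total.
n − c = 293 − 3 = 290; sign = (−1)^290 = +1.
(269|293)_J = +1 (Zolotarev's lemma cross-check).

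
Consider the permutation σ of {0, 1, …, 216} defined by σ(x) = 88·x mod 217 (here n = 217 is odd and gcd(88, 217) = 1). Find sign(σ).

-1

Orbit of 1 under x↦88x: [1, 88, 149, 92, 67, 37]… (length divides ord_217(88)).
The orbit structure of x ↦ 88x mod 217: 38 orbits of sizes [6, 6, 6, 6, 6, 6, 6, 6, 6, 6, 6, 6, 6, 6, 6, 6, 6, 6, 6, 6, 6, 6, 6, 6, 6, 6, 6, 6, 6, 6, 6, 6, 6, 6, 6, 3, 3, 1].
n − c = 217 − 38 = 179; sign = (−1)^179 = -1.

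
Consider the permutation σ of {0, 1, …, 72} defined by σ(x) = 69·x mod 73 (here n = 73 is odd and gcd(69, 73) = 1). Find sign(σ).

+1

Start at x=4: 4 → 57 → 64 → 36 → 2 → 65 → 32 → … (one orbit).
Cycle type of π: 18×4 + 1; total 5 cycles.
n − c = 73 − 5 = 68; sign = (−1)^68 = +1.
(69|73)_J = +1 (Zolotarev's lemma cross-check).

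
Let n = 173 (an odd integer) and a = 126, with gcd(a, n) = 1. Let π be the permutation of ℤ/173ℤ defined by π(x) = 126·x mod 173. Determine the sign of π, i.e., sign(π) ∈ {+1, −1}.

+1

Trace 121: π^k(121) = [121, 22, 4, 158, 13, 81, 172] for k=0..6.
π_126 has 3 disjoint cycles with lengths [86, 86, 1] on {0,…,172}.
With 3 cycles on 173 points, sign = (−1)^{173−3} = +1.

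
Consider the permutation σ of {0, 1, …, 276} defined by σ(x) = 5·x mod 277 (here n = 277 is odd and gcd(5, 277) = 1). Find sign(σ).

Start at x=107: 107 → 258 → 182 → 79 → 118 → 36 → 180 → … (one orbit).
Cycle type of π: 276 + 1; total 2 cycles.
Σ(ℓ_i−1) = 277−2 = 275; sign = (−1)^275 = -1.
Check: (5/277) = -1 by Zolotarev.

-1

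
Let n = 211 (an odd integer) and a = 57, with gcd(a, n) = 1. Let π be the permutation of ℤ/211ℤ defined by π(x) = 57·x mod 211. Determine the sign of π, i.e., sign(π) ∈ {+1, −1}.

-1

Trace 204: π^k(204) = [204, 23, 45, 33, 193, 29, 176] for k=0..6.
Cycle lengths of π_57 on ℤ/211ℤ: [210, 1]; 2 cycles in total.
2 cycles on 211: each ℓ→(−1)^(ℓ−1), product (−1)^209 = -1.
Via Zolotarev, sign(π_{57}) = (57|211) = -1.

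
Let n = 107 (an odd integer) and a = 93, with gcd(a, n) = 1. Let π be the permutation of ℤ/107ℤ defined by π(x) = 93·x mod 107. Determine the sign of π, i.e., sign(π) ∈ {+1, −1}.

Trace 15: π^k(15) = [15, 4, 51, 35, 45, 12, 46] for k=0..6.
Decompose π into cycles: lengths [106, 1] (2 cycles, including the fixed point 0).
2 cycles on 107: each ℓ→(−1)^(ℓ−1), product (−1)^105 = -1.

-1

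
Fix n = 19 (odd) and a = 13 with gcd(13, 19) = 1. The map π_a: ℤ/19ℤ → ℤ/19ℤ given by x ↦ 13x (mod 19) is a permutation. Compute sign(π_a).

-1

Orbit of 9 under x↦13x: [9, 3, 1, 13, 17, 12, 4]… (length divides ord_19(13)).
Decompose π into cycles: lengths [18, 1] (2 cycles, including the fixed point 0).
2 cycles on 19: each ℓ→(−1)^(ℓ−1), product (−1)^17 = -1.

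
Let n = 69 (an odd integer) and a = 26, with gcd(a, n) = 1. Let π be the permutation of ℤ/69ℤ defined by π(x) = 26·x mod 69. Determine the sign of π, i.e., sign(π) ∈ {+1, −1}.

Orbit of 59 under x↦26x: [59, 16, 2, 52, 41, 31, 47]… (length divides ord_69(26)).
Decompose π into cycles: lengths [22, 22, 11, 11, 2, 1] (6 cycles, including the fixed point 0).
69 − 6 = 63 transpositions; sign(π) = (−1)^63 = -1.
The Jacobi symbol (26|69) = -1 (Zolotarev) agrees.

-1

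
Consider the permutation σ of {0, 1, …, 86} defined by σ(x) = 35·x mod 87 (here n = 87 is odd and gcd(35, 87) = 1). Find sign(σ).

-1

Orbit of 49 under x↦35x: [49, 62, 82, 86, 52, 80, 16]… (length divides ord_87(35)).
The orbit structure of x ↦ 35x mod 87: 8 orbits of sizes [14, 14, 14, 14, 14, 14, 2, 1].
With 8 cycles on 87 points, sign = (−1)^{87−8} = -1.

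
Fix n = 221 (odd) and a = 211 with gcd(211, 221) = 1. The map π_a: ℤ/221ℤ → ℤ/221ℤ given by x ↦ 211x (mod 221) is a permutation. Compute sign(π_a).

Trace 211: π^k(211) = [211, 100, 105, 55, 113, 196, 29] for k=0..6.
The orbit structure of x ↦ 211x mod 221: 10 orbits of sizes [48, 48, 48, 48, 16, 3, 3, 3, 3, 1].
Σ(ℓ_i−1) = 221−10 = 211; sign = (−1)^211 = -1.
Via Zolotarev, sign(π_{211}) = (211|221) = -1.

-1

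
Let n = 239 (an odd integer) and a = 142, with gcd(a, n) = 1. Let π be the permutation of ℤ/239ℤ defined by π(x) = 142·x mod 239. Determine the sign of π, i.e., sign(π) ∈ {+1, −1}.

Trace 68: π^k(68) = [68, 96, 9, 83, 75, 134, 147] for k=0..6.
π_142 has 3 disjoint cycles with lengths [119, 119, 1] on {0,…,238}.
sign(π) = (−1)^{n − #cycles} = (−1)^{239−3} = (−1)^236 = +1.
Zolotarev: (142|239) = +1, matching the cycle-count sign.

+1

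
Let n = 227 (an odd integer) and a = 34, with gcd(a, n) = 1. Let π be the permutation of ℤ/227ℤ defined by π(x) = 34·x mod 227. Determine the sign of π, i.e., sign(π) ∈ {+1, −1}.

+1

Orbit of 84 under x↦34x: [84, 132, 175, 48, 43, 100, 222]… (length divides ord_227(34)).
Cycle lengths of π_34 on ℤ/227ℤ: [113, 113, 1]; 3 cycles in total.
3 cycles on 227: each ℓ→(−1)^(ℓ−1), product (−1)^224 = +1.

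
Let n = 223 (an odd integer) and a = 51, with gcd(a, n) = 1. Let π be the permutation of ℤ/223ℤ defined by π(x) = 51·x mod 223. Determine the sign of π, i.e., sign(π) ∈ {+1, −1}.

-1

Orbit of 143 under x↦51x: [143, 157, 202, 44, 14, 45, 65]… (length divides ord_223(51)).
The orbit structure of x ↦ 51x mod 223: 2 orbits of sizes [222, 1].
sign(π) = (−1)^{n − #cycles} = (−1)^{223−2} = (−1)^221 = -1.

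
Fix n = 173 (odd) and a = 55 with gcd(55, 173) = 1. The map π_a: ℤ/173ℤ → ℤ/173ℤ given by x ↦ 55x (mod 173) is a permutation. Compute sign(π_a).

+1

Trace 16: π^k(16) = [16, 15, 133, 49, 100, 137, 96] for k=0..6.
Cycle lengths of π_55 on ℤ/173ℤ: [86, 86, 1]; 3 cycles in total.
With 3 cycles on 173 points, sign = (−1)^{173−3} = +1.
Via Zolotarev, sign(π_{55}) = (55|173) = +1.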